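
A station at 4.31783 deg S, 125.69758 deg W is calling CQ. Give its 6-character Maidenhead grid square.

CI75dq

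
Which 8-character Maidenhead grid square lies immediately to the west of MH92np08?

MH92mp98

Longitude extended square 0; −1 → -1, wraps to 9, carry into subsquare.
Longitude subsquare n = 13; −1 → 12 = m.
The latitude characters are unchanged.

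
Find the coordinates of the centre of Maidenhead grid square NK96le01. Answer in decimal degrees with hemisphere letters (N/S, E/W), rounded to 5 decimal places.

Field N=13, K=10: +13·20° lon, +10·10° lat → SW at lon 80°, lat 10°.
Square 9, 6: +9·2° lon, +6·1° lat → SW at lon 98°, lat 16°.
Subsquare l=11, e=4: +11·0.0833333° lon, +4·0.0416667° lat → SW at lon 98.9167°, lat 16.1667°.
Extended square 0, 1: +0·0.00833333° lon, +1·0.00416667° lat → SW at lon 98.9167°, lat 16.1708°.
Cell spans 0.00833333° lon × 0.00416667° lat. Centre is SW corner plus half of each.
latitude 16.17292° N, longitude 98.92083° E.

16.17292° N, 98.92083° E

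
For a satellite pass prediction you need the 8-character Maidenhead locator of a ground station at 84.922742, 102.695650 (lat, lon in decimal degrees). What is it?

OR14iw31

Add 180° to longitude and 90° to latitude: 282.69565, 174.92274.
Field: 282.69565/20 → 14 → O, 174.92274/10 → 17 → R; chars OR.
Square: 2.69565/2 → 1, 4.92274/1 → 4; chars 14.
Subsquare: 0.69565/0.0833333 → 8 → i, 0.92274/0.0416667 → 22 → w; chars iw.
Extended square: 0.02898/0.00833333 → 3, 0.00608/0.00416667 → 1; chars 31.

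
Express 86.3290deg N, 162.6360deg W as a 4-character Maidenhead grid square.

Offset from 180°W / 90°S: lon 17.36°, lat 176.33°.
Field: 17.36/20 → 0 → A, 176.33/10 → 17 → R; chars AR.
Square: 17.36/2 → 8, 6.33/1 → 6; chars 86.

AR86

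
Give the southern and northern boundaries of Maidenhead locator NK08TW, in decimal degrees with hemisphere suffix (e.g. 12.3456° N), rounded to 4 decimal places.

18.9167° N, 18.9583° N

Field N=13, K=10: +13·20° lon, +10·10° lat → SW at lon 80°, lat 10°.
Square 0, 8: +0·2° lon, +8·1° lat → SW at lon 80°, lat 18°.
Subsquare t=19, w=22: +19·0.0833333° lon, +22·0.0416667° lat → SW at lon 81.5833°, lat 18.9167°.
Cell spans 0.0833333° lon × 0.0416667° lat.
south 18.9167° N, north 18.9583° N.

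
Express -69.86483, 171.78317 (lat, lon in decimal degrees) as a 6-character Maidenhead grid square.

RC50vd

Shift to the Maidenhead origin (180°W, 90°S): lon 351.7832, lat 20.1352.
Field (20°×10°, letters A–R): 351.7832/20 → 17 → R, 20.1352/10 → 2 → C; chars RC.
Square (2°×1°, digits 0–9): 11.7832/2 → 5, 0.1352/1 → 0; chars 50.
Subsquare (5′×2.5′, letters a–x): 1.7832/0.0833333 → 21 → v, 0.1352/0.0416667 → 3 → d; chars vd.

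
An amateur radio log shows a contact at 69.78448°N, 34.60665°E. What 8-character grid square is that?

Shift to the Maidenhead origin (180°W, 90°S): lon 214.60665, lat 159.78448.
Field: 214.60665/20 → 10 → K, 159.78448/10 → 15 → P; chars KP.
Square: 14.60665/2 → 7, 9.78448/1 → 9; chars 79.
Subsquare: 0.60665/0.0833333 → 7 → h, 0.78448/0.0416667 → 18 → s; chars hs.
Extended square: 0.02332/0.00833333 → 2, 0.03448/0.00416667 → 8; chars 28.

KP79hs28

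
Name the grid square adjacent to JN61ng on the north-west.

JN61mh

Longitude subsquare n = 13; −1 → 12 = m.
Latitude subsquare g = 6; +1 → 7 = h.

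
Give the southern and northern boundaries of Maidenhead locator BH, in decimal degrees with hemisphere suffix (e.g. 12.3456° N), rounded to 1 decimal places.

20.0° S, 10.0° S

Field B=1, H=7: +1·20° lon, +7·10° lat → SW at lon -160°, lat -20°.
Cell spans 20° lon × 10° lat.
south 20.0° S, north 10.0° S.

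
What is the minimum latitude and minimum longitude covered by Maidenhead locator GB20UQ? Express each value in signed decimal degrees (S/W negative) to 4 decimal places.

Field G=6, B=1: +6·20° lon, +1·10° lat → SW at lon -60°, lat -80°.
Square 2, 0: +2·2° lon, +0·1° lat → SW at lon -56°, lat -80°.
Subsquare u=20, q=16: +20·0.0833333° lon, +16·0.0416667° lat → SW at lon -54.3333°, lat -79.3333°.
latitude -79.3333, longitude -54.3333.

-79.3333, -54.3333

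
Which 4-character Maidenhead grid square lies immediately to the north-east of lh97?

Longitude square 9; +1 → 10, wraps to 0, carry into field.
Longitude field L = 11; +1 → 12 = M.
Latitude square 7; +1 → 8.

MH08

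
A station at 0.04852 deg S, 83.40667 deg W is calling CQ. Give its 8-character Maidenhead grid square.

Shift to the Maidenhead origin (180°W, 90°S): lon 96.59333, lat 89.95148.
Field (20°×10°, letters A–R): 96.59333/20 → 4 → E, 89.95148/10 → 8 → I; chars EI.
Square (2°×1°, digits 0–9): 16.59333/2 → 8, 9.95148/1 → 9; chars 89.
Subsquare (5′×2.5′, letters a–x): 0.59333/0.0833333 → 7 → h, 0.95148/0.0416667 → 22 → w; chars hw.
Extended square (30″×15″, digits 0–9): 0.01000/0.00833333 → 1, 0.03481/0.00416667 → 8; chars 18.

EI89hw18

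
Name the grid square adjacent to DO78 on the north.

DO79

Latitude square 8; +1 → 9.
The longitude characters are unchanged.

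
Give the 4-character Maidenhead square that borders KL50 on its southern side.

Latitude square 0; −1 → -1, wraps to 9, carry into field.
Latitude field L = 11; −1 → 10 = K.
The longitude characters are unchanged.

KK59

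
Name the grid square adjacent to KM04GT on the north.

KM04gu

Latitude subsquare t = 19; +1 → 20 = u.
The longitude characters are unchanged.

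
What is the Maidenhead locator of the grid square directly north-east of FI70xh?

FI80ai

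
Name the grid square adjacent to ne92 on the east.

OE02

Longitude square 9; +1 → 10, wraps to 0, carry into field.
Longitude field N = 13; +1 → 14 = O.
The latitude characters are unchanged.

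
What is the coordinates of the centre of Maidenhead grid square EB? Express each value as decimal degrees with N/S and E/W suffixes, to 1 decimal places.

75.0° S, 90.0° W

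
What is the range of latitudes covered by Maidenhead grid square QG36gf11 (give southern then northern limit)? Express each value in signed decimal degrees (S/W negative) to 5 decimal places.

-23.78750, -23.78333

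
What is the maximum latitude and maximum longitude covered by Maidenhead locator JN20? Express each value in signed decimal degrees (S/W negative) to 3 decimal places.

Field J=9, N=13: +9·20° lon, +13·10° lat → SW at lon 0°, lat 40°.
Square 2, 0: +2·2° lon, +0·1° lat → SW at lon 4°, lat 40°.
Cell spans 2° lon × 1° lat. NE corner is SW corner plus one full cell.
latitude 41.000, longitude 6.000.

41.000, 6.000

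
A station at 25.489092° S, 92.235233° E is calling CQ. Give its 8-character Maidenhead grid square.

Shift to the Maidenhead origin (180°W, 90°S): lon 272.23523, lat 64.51091.
Field: lon ⌊272.23523/20⌋ = 13 → N; lat ⌊64.51091/10⌋ = 6 → G.
Square: lon ⌊12.23523/2⌋ = 6; lat ⌊4.51091/1⌋ = 4.
Subsquare: lon ⌊0.23523/0.0833333⌋ = 2 → c; lat ⌊0.51091/0.0416667⌋ = 12 → m.
Extended square: lon ⌊0.06857/0.00833333⌋ = 8; lat ⌊0.01091/0.00416667⌋ = 2.

NG64cm82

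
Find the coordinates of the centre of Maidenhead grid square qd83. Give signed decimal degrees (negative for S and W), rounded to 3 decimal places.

-56.500, 157.000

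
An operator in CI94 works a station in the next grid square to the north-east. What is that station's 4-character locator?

Longitude square 9; +1 → 10, wraps to 0, carry into field.
Longitude field C = 2; +1 → 3 = D.
Latitude square 4; +1 → 5.

DI05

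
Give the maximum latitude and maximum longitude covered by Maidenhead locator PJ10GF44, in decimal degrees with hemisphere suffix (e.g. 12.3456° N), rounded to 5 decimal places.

Field P=15, J=9: +15·20° lon, +9·10° lat → SW at lon 120°, lat 0°.
Square 1, 0: +1·2° lon, +0·1° lat → SW at lon 122°, lat 0°.
Subsquare g=6, f=5: +6·0.0833333° lon, +5·0.0416667° lat → SW at lon 122.5°, lat 0.208333°.
Extended square 4, 4: +4·0.00833333° lon, +4·0.00416667° lat → SW at lon 122.533°, lat 0.225°.
Cell spans 0.00833333° lon × 0.00416667° lat. NE corner is SW corner plus one full cell.
latitude 0.22917° N, longitude 122.54167° E.

0.22917° N, 122.54167° E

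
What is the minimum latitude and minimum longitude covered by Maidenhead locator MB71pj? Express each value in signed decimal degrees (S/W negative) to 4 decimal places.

-78.6250, 75.2500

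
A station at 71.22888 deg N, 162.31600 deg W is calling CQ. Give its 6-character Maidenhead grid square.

Offset from 180°W / 90°S: lon 17.6840°, lat 161.2289°.
Field: lon ⌊17.6840/20⌋ = 0 → A; lat ⌊161.2289/10⌋ = 16 → Q.
Square: lon ⌊17.6840/2⌋ = 8; lat ⌊1.2289/1⌋ = 1.
Subsquare: lon ⌊1.6840/0.0833333⌋ = 20 → u; lat ⌊0.2289/0.0416667⌋ = 5 → f.

AQ81uf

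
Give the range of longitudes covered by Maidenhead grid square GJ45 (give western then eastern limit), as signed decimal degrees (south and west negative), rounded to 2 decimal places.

-52.00, -50.00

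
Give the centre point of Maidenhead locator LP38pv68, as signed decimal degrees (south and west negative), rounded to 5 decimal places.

68.91042, 47.30417

Field L=11, P=15: +11·20° lon, +15·10° lat → SW at lon 40°, lat 60°.
Square 3, 8: +3·2° lon, +8·1° lat → SW at lon 46°, lat 68°.
Subsquare p=15, v=21: +15·0.0833333° lon, +21·0.0416667° lat → SW at lon 47.25°, lat 68.875°.
Extended square 6, 8: +6·0.00833333° lon, +8·0.00416667° lat → SW at lon 47.3°, lat 68.9083°.
Cell spans 0.00833333° lon × 0.00416667° lat. Centre is SW corner plus half of each.
latitude 68.91042, longitude 47.30417.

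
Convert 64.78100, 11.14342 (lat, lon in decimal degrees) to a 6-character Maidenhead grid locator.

JP54ns

Shift to the Maidenhead origin (180°W, 90°S): lon 191.1434, lat 154.7810.
Field: 191.1434/20 → 9 → J, 154.7810/10 → 15 → P; chars JP.
Square: 11.1434/2 → 5, 4.7810/1 → 4; chars 54.
Subsquare: 1.1434/0.0833333 → 13 → n, 0.7810/0.0416667 → 18 → s; chars ns.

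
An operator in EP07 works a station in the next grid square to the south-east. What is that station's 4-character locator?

Longitude square 0; +1 → 1.
Latitude square 7; −1 → 6.

EP16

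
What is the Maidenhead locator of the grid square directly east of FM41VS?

FM41ws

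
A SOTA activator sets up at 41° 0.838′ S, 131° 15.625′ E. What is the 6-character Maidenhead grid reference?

PE58px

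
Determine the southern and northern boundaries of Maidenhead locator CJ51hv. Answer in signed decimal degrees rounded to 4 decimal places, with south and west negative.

Field C=2, J=9: +2·20° lon, +9·10° lat → SW at lon -140°, lat 0°.
Square 5, 1: +5·2° lon, +1·1° lat → SW at lon -130°, lat 1°.
Subsquare h=7, v=21: +7·0.0833333° lon, +21·0.0416667° lat → SW at lon -129.417°, lat 1.875°.
Cell spans 0.0833333° lon × 0.0416667° lat.
south 1.8750, north 1.9167.

1.8750, 1.9167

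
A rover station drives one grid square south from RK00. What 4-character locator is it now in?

Latitude square 0; −1 → -1, wraps to 9, carry into field.
Latitude field K = 10; −1 → 9 = J.
The longitude characters are unchanged.

RJ09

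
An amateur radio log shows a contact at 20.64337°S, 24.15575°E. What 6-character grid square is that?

KG29bi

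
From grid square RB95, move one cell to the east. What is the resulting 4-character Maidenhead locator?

AB05

Longitude square 9; +1 → 10, wraps to 0, carry into field.
Longitude field R = 17; +1 → 18, wraps to 0 = A, wrapping around the antimeridian.
The latitude characters are unchanged.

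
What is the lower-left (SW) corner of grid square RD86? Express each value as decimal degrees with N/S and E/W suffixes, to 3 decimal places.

54.000° S, 176.000° E

Field R=17, D=3: +17·20° lon, +3·10° lat → SW at lon 160°, lat -60°.
Square 8, 6: +8·2° lon, +6·1° lat → SW at lon 176°, lat -54°.
latitude 54.000° S, longitude 176.000° E.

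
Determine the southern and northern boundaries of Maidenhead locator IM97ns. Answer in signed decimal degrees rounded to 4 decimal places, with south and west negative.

37.7500, 37.7917

Field I=8, M=12: +8·20° lon, +12·10° lat → SW at lon -20°, lat 30°.
Square 9, 7: +9·2° lon, +7·1° lat → SW at lon -2°, lat 37°.
Subsquare n=13, s=18: +13·0.0833333° lon, +18·0.0416667° lat → SW at lon -0.916667°, lat 37.75°.
Cell spans 0.0833333° lon × 0.0416667° lat.
south 37.7500, north 37.7917.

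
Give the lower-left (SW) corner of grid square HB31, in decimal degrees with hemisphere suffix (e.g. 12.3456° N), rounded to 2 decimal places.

79.00° S, 34.00° W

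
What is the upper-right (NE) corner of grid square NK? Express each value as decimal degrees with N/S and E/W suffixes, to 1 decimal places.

Field N=13, K=10: +13·20° lon, +10·10° lat → SW at lon 80°, lat 10°.
Cell spans 20° lon × 10° lat. NE corner is SW corner plus one full cell.
latitude 20.0° N, longitude 100.0° E.

20.0° N, 100.0° E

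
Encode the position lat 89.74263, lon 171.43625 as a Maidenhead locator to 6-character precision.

Shift to the Maidenhead origin (180°W, 90°S): lon 351.4362, lat 179.7426.
Field: lon ⌊351.4362/20⌋ = 17 → R; lat ⌊179.7426/10⌋ = 17 → R.
Square: lon ⌊11.4362/2⌋ = 5; lat ⌊9.7426/1⌋ = 9.
Subsquare: lon ⌊1.4362/0.0833333⌋ = 17 → r; lat ⌊0.7426/0.0416667⌋ = 17 → r.

RR59rr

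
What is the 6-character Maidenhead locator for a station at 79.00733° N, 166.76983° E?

RQ39ja

Shift to the Maidenhead origin (180°W, 90°S): lon 346.7698, lat 169.0073.
Field: lon ⌊346.7698/20⌋ = 17 → R; lat ⌊169.0073/10⌋ = 16 → Q.
Square: lon ⌊6.7698/2⌋ = 3; lat ⌊9.0073/1⌋ = 9.
Subsquare: lon ⌊0.7698/0.0833333⌋ = 9 → j; lat ⌊0.0073/0.0416667⌋ = 0 → a.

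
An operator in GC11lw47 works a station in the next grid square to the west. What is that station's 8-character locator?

GC11lw37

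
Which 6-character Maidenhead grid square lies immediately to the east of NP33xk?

Longitude subsquare x = 23; +1 → 24, wraps to 0 = a, carry into square.
Longitude square 3; +1 → 4.
The latitude characters are unchanged.

NP43ak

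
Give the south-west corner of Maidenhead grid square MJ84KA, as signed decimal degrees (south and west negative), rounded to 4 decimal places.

Field M=12, J=9: +12·20° lon, +9·10° lat → SW at lon 60°, lat 0°.
Square 8, 4: +8·2° lon, +4·1° lat → SW at lon 76°, lat 4°.
Subsquare k=10, a=0: +10·0.0833333° lon, +0·0.0416667° lat → SW at lon 76.8333°, lat 4°.
latitude 4.0000, longitude 76.8333.

4.0000, 76.8333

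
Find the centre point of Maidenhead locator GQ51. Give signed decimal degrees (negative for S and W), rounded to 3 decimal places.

71.500, -49.000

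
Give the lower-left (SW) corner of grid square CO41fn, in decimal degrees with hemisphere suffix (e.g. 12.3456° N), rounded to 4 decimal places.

Field C=2, O=14: +2·20° lon, +14·10° lat → SW at lon -140°, lat 50°.
Square 4, 1: +4·2° lon, +1·1° lat → SW at lon -132°, lat 51°.
Subsquare f=5, n=13: +5·0.0833333° lon, +13·0.0416667° lat → SW at lon -131.583°, lat 51.5417°.
latitude 51.5417° N, longitude 131.5833° W.

51.5417° N, 131.5833° W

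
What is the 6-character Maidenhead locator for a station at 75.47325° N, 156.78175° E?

QQ85jl

Offset from 180°W / 90°S: lon 336.7817°, lat 165.4733°.
Field (20°×10°, letters A–R): 336.7817/20 → 16 → Q, 165.4733/10 → 16 → Q; chars QQ.
Square (2°×1°, digits 0–9): 16.7817/2 → 8, 5.4733/1 → 5; chars 85.
Subsquare (5′×2.5′, letters a–x): 0.7817/0.0833333 → 9 → j, 0.4733/0.0416667 → 11 → l; chars jl.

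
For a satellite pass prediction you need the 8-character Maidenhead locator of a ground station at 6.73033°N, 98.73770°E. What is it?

NJ96ir85

Add 180° to longitude and 90° to latitude: 278.73770, 96.73033.
Field: lon ⌊278.73770/20⌋ = 13 → N; lat ⌊96.73033/10⌋ = 9 → J.
Square: lon ⌊18.73770/2⌋ = 9; lat ⌊6.73033/1⌋ = 6.
Subsquare: lon ⌊0.73770/0.0833333⌋ = 8 → i; lat ⌊0.73033/0.0416667⌋ = 17 → r.
Extended square: lon ⌊0.07103/0.00833333⌋ = 8; lat ⌊0.02200/0.00416667⌋ = 5.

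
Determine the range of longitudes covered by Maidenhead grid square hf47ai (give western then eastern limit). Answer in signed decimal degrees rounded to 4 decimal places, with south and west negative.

-32.0000, -31.9167

Field H=7, F=5: +7·20° lon, +5·10° lat → SW at lon -40°, lat -40°.
Square 4, 7: +4·2° lon, +7·1° lat → SW at lon -32°, lat -33°.
Subsquare a=0, i=8: +0·0.0833333° lon, +8·0.0416667° lat → SW at lon -32°, lat -32.6667°.
Cell spans 0.0833333° lon × 0.0416667° lat.
west -32.0000, east -31.9167.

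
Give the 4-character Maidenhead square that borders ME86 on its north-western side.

ME77

Longitude square 8; −1 → 7.
Latitude square 6; +1 → 7.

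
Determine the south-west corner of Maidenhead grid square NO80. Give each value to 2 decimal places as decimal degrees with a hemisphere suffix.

Field N=13, O=14: +13·20° lon, +14·10° lat → SW at lon 80°, lat 50°.
Square 8, 0: +8·2° lon, +0·1° lat → SW at lon 96°, lat 50°.
latitude 50.00° N, longitude 96.00° E.

50.00° N, 96.00° E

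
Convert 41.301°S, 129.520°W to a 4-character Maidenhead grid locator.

CE58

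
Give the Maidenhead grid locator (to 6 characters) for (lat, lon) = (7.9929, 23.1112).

Add 180° to longitude and 90° to latitude: 203.1112, 97.9929.
Field: 203.1112/20 → 10 → K, 97.9929/10 → 9 → J; chars KJ.
Square: 3.1112/2 → 1, 7.9929/1 → 7; chars 17.
Subsquare: 1.1112/0.0833333 → 13 → n, 0.9929/0.0416667 → 23 → x; chars nx.

KJ17nx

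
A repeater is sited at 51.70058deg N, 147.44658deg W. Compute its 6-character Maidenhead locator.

Shift to the Maidenhead origin (180°W, 90°S): lon 32.5534, lat 141.7006.
Field: lon ⌊32.5534/20⌋ = 1 → B; lat ⌊141.7006/10⌋ = 14 → O.
Square: lon ⌊12.5534/2⌋ = 6; lat ⌊1.7006/1⌋ = 1.
Subsquare: lon ⌊0.5534/0.0833333⌋ = 6 → g; lat ⌊0.7006/0.0416667⌋ = 16 → q.

BO61gq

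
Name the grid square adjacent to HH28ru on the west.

Longitude subsquare r = 17; −1 → 16 = q.
The latitude characters are unchanged.

HH28qu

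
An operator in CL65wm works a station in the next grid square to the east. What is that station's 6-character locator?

CL65xm

Longitude subsquare w = 22; +1 → 23 = x.
The latitude characters are unchanged.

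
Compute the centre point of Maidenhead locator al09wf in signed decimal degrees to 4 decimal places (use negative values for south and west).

29.2292, -178.1250

Field A=0, L=11: +0·20° lon, +11·10° lat → SW at lon -180°, lat 20°.
Square 0, 9: +0·2° lon, +9·1° lat → SW at lon -180°, lat 29°.
Subsquare w=22, f=5: +22·0.0833333° lon, +5·0.0416667° lat → SW at lon -178.167°, lat 29.2083°.
Cell spans 0.0833333° lon × 0.0416667° lat. Centre is SW corner plus half of each.
latitude 29.2292, longitude -178.1250.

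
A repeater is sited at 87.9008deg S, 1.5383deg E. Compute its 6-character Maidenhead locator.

JA02sc

Shift to the Maidenhead origin (180°W, 90°S): lon 181.5383, lat 2.0992.
Field: lon ⌊181.5383/20⌋ = 9 → J; lat ⌊2.0992/10⌋ = 0 → A.
Square: lon ⌊1.5383/2⌋ = 0; lat ⌊2.0992/1⌋ = 2.
Subsquare: lon ⌊1.5383/0.0833333⌋ = 18 → s; lat ⌊0.0992/0.0416667⌋ = 2 → c.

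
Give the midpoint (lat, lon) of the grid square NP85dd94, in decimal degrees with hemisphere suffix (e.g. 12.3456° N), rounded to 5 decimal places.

65.14375° N, 96.32917° E

Field N=13, P=15: +13·20° lon, +15·10° lat → SW at lon 80°, lat 60°.
Square 8, 5: +8·2° lon, +5·1° lat → SW at lon 96°, lat 65°.
Subsquare d=3, d=3: +3·0.0833333° lon, +3·0.0416667° lat → SW at lon 96.25°, lat 65.125°.
Extended square 9, 4: +9·0.00833333° lon, +4·0.00416667° lat → SW at lon 96.325°, lat 65.1417°.
Cell spans 0.00833333° lon × 0.00416667° lat. Centre is SW corner plus half of each.
latitude 65.14375° N, longitude 96.32917° E.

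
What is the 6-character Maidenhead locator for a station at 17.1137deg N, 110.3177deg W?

Offset from 180°W / 90°S: lon 69.6823°, lat 107.1137°.
Field: 69.6823/20 → 3 → D, 107.1137/10 → 10 → K; chars DK.
Square: 9.6823/2 → 4, 7.1137/1 → 7; chars 47.
Subsquare: 1.6823/0.0833333 → 20 → u, 0.1137/0.0416667 → 2 → c; chars uc.

DK47uc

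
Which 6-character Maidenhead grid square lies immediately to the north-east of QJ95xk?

Longitude subsquare x = 23; +1 → 24, wraps to 0 = a, carry into square.
Longitude square 9; +1 → 10, wraps to 0, carry into field.
Longitude field Q = 16; +1 → 17 = R.
Latitude subsquare k = 10; +1 → 11 = l.

RJ05al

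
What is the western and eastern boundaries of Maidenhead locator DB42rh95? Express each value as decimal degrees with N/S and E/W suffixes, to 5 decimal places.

Field D=3, B=1: +3·20° lon, +1·10° lat → SW at lon -120°, lat -80°.
Square 4, 2: +4·2° lon, +2·1° lat → SW at lon -112°, lat -78°.
Subsquare r=17, h=7: +17·0.0833333° lon, +7·0.0416667° lat → SW at lon -110.583°, lat -77.7083°.
Extended square 9, 5: +9·0.00833333° lon, +5·0.00416667° lat → SW at lon -110.508°, lat -77.6875°.
Cell spans 0.00833333° lon × 0.00416667° lat.
west 110.50833° W, east 110.50000° W.

110.50833° W, 110.50000° W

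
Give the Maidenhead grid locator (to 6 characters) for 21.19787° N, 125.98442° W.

CL71ae

Shift to the Maidenhead origin (180°W, 90°S): lon 54.0156, lat 111.1979.
Field (20°×10°, letters A–R): lon ⌊54.0156/20⌋ = 2 → C; lat ⌊111.1979/10⌋ = 11 → L.
Square (2°×1°, digits 0–9): lon ⌊14.0156/2⌋ = 7; lat ⌊1.1979/1⌋ = 1.
Subsquare (5′×2.5′, letters a–x): lon ⌊0.0156/0.0833333⌋ = 0 → a; lat ⌊0.1979/0.0416667⌋ = 4 → e.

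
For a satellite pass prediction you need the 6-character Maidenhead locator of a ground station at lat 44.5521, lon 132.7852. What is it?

PN64jn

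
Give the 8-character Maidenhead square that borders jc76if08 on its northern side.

Latitude extended square 8; +1 → 9.
The longitude characters are unchanged.

JC76if09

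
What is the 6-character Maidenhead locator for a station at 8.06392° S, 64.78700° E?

MI21jw

Add 180° to longitude and 90° to latitude: 244.7870, 81.9361.
Field (20°×10°, letters A–R): 244.7870/20 → 12 → M, 81.9361/10 → 8 → I; chars MI.
Square (2°×1°, digits 0–9): 4.7870/2 → 2, 1.9361/1 → 1; chars 21.
Subsquare (5′×2.5′, letters a–x): 0.7870/0.0833333 → 9 → j, 0.9361/0.0416667 → 22 → w; chars jw.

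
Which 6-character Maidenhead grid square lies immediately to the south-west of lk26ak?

LK16xj

Longitude subsquare a = 0; −1 → -1, wraps to 23 = x, carry into square.
Longitude square 2; −1 → 1.
Latitude subsquare k = 10; −1 → 9 = j.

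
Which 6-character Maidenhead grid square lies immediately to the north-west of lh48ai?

LH38xj

Longitude subsquare a = 0; −1 → -1, wraps to 23 = x, carry into square.
Longitude square 4; −1 → 3.
Latitude subsquare i = 8; +1 → 9 = j.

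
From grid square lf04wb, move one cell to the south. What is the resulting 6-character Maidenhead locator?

LF04wa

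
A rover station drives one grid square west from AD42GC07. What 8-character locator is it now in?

AD42fc97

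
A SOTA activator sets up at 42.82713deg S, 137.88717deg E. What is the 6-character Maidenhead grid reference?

PE87we

Shift to the Maidenhead origin (180°W, 90°S): lon 317.8872, lat 47.1729.
Field: 317.8872/20 → 15 → P, 47.1729/10 → 4 → E; chars PE.
Square: 17.8872/2 → 8, 7.1729/1 → 7; chars 87.
Subsquare: 1.8872/0.0833333 → 22 → w, 0.1729/0.0416667 → 4 → e; chars we.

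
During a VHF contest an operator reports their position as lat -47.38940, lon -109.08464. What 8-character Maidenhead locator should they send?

Offset from 180°W / 90°S: lon 70.91536°, lat 42.61060°.
Field (20°×10°, letters A–R): 70.91536/20 → 3 → D, 42.61060/10 → 4 → E; chars DE.
Square (2°×1°, digits 0–9): 10.91536/2 → 5, 2.61060/1 → 2; chars 52.
Subsquare (5′×2.5′, letters a–x): 0.91536/0.0833333 → 10 → k, 0.61060/0.0416667 → 14 → o; chars ko.
Extended square (30″×15″, digits 0–9): 0.08203/0.00833333 → 9, 0.02727/0.00416667 → 6; chars 96.

DE52ko96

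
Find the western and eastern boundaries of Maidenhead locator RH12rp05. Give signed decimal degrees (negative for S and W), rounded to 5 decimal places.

Field R=17, H=7: +17·20° lon, +7·10° lat → SW at lon 160°, lat -20°.
Square 1, 2: +1·2° lon, +2·1° lat → SW at lon 162°, lat -18°.
Subsquare r=17, p=15: +17·0.0833333° lon, +15·0.0416667° lat → SW at lon 163.417°, lat -17.375°.
Extended square 0, 5: +0·0.00833333° lon, +5·0.00416667° lat → SW at lon 163.417°, lat -17.3542°.
Cell spans 0.00833333° lon × 0.00416667° lat.
west 163.41667, east 163.42500.

163.41667, 163.42500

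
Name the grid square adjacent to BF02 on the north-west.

AF93

Longitude square 0; −1 → -1, wraps to 9, carry into field.
Longitude field B = 1; −1 → 0 = A.
Latitude square 2; +1 → 3.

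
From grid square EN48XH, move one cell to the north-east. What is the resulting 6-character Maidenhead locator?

EN58ai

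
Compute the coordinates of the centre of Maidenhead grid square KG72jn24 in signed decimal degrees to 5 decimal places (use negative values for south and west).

-27.43958, 34.77083

Field K=10, G=6: +10·20° lon, +6·10° lat → SW at lon 20°, lat -30°.
Square 7, 2: +7·2° lon, +2·1° lat → SW at lon 34°, lat -28°.
Subsquare j=9, n=13: +9·0.0833333° lon, +13·0.0416667° lat → SW at lon 34.75°, lat -27.4583°.
Extended square 2, 4: +2·0.00833333° lon, +4·0.00416667° lat → SW at lon 34.7667°, lat -27.4417°.
Cell spans 0.00833333° lon × 0.00416667° lat. Centre is SW corner plus half of each.
latitude -27.43958, longitude 34.77083.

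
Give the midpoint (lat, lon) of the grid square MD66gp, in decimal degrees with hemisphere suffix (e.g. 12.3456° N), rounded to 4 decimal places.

Field M=12, D=3: +12·20° lon, +3·10° lat → SW at lon 60°, lat -60°.
Square 6, 6: +6·2° lon, +6·1° lat → SW at lon 72°, lat -54°.
Subsquare g=6, p=15: +6·0.0833333° lon, +15·0.0416667° lat → SW at lon 72.5°, lat -53.375°.
Cell spans 0.0833333° lon × 0.0416667° lat. Centre is SW corner plus half of each.
latitude 53.3542° S, longitude 72.5417° E.

53.3542° S, 72.5417° E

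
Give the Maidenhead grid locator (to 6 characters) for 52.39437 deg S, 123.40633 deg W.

CD87ho

Shift to the Maidenhead origin (180°W, 90°S): lon 56.5937, lat 37.6056.
Field (20°×10°, letters A–R): 56.5937/20 → 2 → C, 37.6056/10 → 3 → D; chars CD.
Square (2°×1°, digits 0–9): 16.5937/2 → 8, 7.6056/1 → 7; chars 87.
Subsquare (5′×2.5′, letters a–x): 0.5937/0.0833333 → 7 → h, 0.6056/0.0416667 → 14 → o; chars ho.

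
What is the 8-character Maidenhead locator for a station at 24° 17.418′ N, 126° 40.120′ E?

PL34ig09

Shift to the Maidenhead origin (180°W, 90°S): lon 306.66867, lat 114.29030.
Field: lon ⌊306.66867/20⌋ = 15 → P; lat ⌊114.29030/10⌋ = 11 → L.
Square: lon ⌊6.66867/2⌋ = 3; lat ⌊4.29030/1⌋ = 4.
Subsquare: lon ⌊0.66867/0.0833333⌋ = 8 → i; lat ⌊0.29030/0.0416667⌋ = 6 → g.
Extended square: lon ⌊0.00200/0.00833333⌋ = 0; lat ⌊0.04030/0.00416667⌋ = 9.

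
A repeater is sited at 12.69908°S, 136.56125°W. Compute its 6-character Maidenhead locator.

CH17rh

Shift to the Maidenhead origin (180°W, 90°S): lon 43.4387, lat 77.3009.
Field: 43.4387/20 → 2 → C, 77.3009/10 → 7 → H; chars CH.
Square: 3.4387/2 → 1, 7.3009/1 → 7; chars 17.
Subsquare: 1.4387/0.0833333 → 17 → r, 0.3009/0.0416667 → 7 → h; chars rh.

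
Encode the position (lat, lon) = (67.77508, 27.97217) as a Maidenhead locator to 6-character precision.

KP37xs

Add 180° to longitude and 90° to latitude: 207.9722, 157.7751.
Field: 207.9722/20 → 10 → K, 157.7751/10 → 15 → P; chars KP.
Square: 7.9722/2 → 3, 7.7751/1 → 7; chars 37.
Subsquare: 1.9722/0.0833333 → 23 → x, 0.7751/0.0416667 → 18 → s; chars xs.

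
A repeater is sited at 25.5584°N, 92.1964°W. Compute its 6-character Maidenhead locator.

EL35vn

Offset from 180°W / 90°S: lon 87.8036°, lat 115.5584°.
Field: lon ⌊87.8036/20⌋ = 4 → E; lat ⌊115.5584/10⌋ = 11 → L.
Square: lon ⌊7.8036/2⌋ = 3; lat ⌊5.5584/1⌋ = 5.
Subsquare: lon ⌊1.8036/0.0833333⌋ = 21 → v; lat ⌊0.5584/0.0416667⌋ = 13 → n.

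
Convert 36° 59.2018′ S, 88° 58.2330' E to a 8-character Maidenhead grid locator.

NF43la63

Offset from 180°W / 90°S: lon 268.97055°, lat 53.01330°.
Field: 268.97055/20 → 13 → N, 53.01330/10 → 5 → F; chars NF.
Square: 8.97055/2 → 4, 3.01330/1 → 3; chars 43.
Subsquare: 0.97055/0.0833333 → 11 → l, 0.01330/0.0416667 → 0 → a; chars la.
Extended square: 0.05388/0.00833333 → 6, 0.01330/0.00416667 → 3; chars 63.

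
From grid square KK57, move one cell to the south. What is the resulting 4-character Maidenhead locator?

KK56

Latitude square 7; −1 → 6.
The longitude characters are unchanged.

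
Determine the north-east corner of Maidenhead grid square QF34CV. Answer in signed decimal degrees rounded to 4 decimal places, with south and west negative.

Field Q=16, F=5: +16·20° lon, +5·10° lat → SW at lon 140°, lat -40°.
Square 3, 4: +3·2° lon, +4·1° lat → SW at lon 146°, lat -36°.
Subsquare c=2, v=21: +2·0.0833333° lon, +21·0.0416667° lat → SW at lon 146.167°, lat -35.125°.
Cell spans 0.0833333° lon × 0.0416667° lat. NE corner is SW corner plus one full cell.
latitude -35.0833, longitude 146.2500.

-35.0833, 146.2500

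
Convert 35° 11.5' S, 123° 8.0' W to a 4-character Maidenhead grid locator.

Shift to the Maidenhead origin (180°W, 90°S): lon 56.87, lat 54.81.
Field: 56.87/20 → 2 → C, 54.81/10 → 5 → F; chars CF.
Square: 16.87/2 → 8, 4.81/1 → 4; chars 84.

CF84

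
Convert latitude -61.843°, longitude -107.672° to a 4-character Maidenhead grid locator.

Offset from 180°W / 90°S: lon 72.33°, lat 28.16°.
Field: lon ⌊72.33/20⌋ = 3 → D; lat ⌊28.16/10⌋ = 2 → C.
Square: lon ⌊12.33/2⌋ = 6; lat ⌊8.16/1⌋ = 8.

DC68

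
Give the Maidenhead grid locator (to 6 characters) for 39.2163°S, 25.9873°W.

HF70as

Shift to the Maidenhead origin (180°W, 90°S): lon 154.0127, lat 50.7837.
Field: 154.0127/20 → 7 → H, 50.7837/10 → 5 → F; chars HF.
Square: 14.0127/2 → 7, 0.7837/1 → 0; chars 70.
Subsquare: 0.0127/0.0833333 → 0 → a, 0.7837/0.0416667 → 18 → s; chars as.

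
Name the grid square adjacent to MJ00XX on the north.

MJ01xa

Latitude subsquare x = 23; +1 → 24, wraps to 0 = a, carry into square.
Latitude square 0; +1 → 1.
The longitude characters are unchanged.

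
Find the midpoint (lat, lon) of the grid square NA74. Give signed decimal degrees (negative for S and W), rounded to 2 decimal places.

-85.50, 95.00

Field N=13, A=0: +13·20° lon, +0·10° lat → SW at lon 80°, lat -90°.
Square 7, 4: +7·2° lon, +4·1° lat → SW at lon 94°, lat -86°.
Cell spans 2° lon × 1° lat. Centre is SW corner plus half of each.
latitude -85.50, longitude 95.00.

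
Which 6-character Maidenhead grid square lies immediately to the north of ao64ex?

AO65ea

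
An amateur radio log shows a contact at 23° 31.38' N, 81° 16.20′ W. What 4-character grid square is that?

EL93

Offset from 180°W / 90°S: lon 98.73°, lat 113.52°.
Field: 98.73/20 → 4 → E, 113.52/10 → 11 → L; chars EL.
Square: 18.73/2 → 9, 3.52/1 → 3; chars 93.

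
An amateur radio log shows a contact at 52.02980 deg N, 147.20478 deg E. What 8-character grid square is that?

Shift to the Maidenhead origin (180°W, 90°S): lon 327.20478, lat 142.02980.
Field: lon ⌊327.20478/20⌋ = 16 → Q; lat ⌊142.02980/10⌋ = 14 → O.
Square: lon ⌊7.20478/2⌋ = 3; lat ⌊2.02980/1⌋ = 2.
Subsquare: lon ⌊1.20478/0.0833333⌋ = 14 → o; lat ⌊0.02980/0.0416667⌋ = 0 → a.
Extended square: lon ⌊0.03811/0.00833333⌋ = 4; lat ⌊0.02980/0.00416667⌋ = 7.

QO32oa47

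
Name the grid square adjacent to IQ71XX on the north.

Latitude subsquare x = 23; +1 → 24, wraps to 0 = a, carry into square.
Latitude square 1; +1 → 2.
The longitude characters are unchanged.

IQ72xa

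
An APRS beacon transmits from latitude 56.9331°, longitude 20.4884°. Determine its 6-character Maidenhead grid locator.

KO06fw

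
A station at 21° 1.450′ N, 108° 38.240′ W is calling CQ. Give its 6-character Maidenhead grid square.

DL51qa

Add 180° to longitude and 90° to latitude: 71.3627, 111.0242.
Field (20°×10°, letters A–R): lon ⌊71.3627/20⌋ = 3 → D; lat ⌊111.0242/10⌋ = 11 → L.
Square (2°×1°, digits 0–9): lon ⌊11.3627/2⌋ = 5; lat ⌊1.0242/1⌋ = 1.
Subsquare (5′×2.5′, letters a–x): lon ⌊1.3627/0.0833333⌋ = 16 → q; lat ⌊0.0242/0.0416667⌋ = 0 → a.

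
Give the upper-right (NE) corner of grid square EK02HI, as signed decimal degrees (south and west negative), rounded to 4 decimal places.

12.3750, -99.3333

Field E=4, K=10: +4·20° lon, +10·10° lat → SW at lon -100°, lat 10°.
Square 0, 2: +0·2° lon, +2·1° lat → SW at lon -100°, lat 12°.
Subsquare h=7, i=8: +7·0.0833333° lon, +8·0.0416667° lat → SW at lon -99.4167°, lat 12.3333°.
Cell spans 0.0833333° lon × 0.0416667° lat. NE corner is SW corner plus one full cell.
latitude 12.3750, longitude -99.3333.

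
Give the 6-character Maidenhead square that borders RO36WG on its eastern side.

Longitude subsquare w = 22; +1 → 23 = x.
The latitude characters are unchanged.

RO36xg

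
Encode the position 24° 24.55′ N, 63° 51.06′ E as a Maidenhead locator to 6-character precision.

ML14wj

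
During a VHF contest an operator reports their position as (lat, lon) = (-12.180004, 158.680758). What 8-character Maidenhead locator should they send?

QH97it16

Shift to the Maidenhead origin (180°W, 90°S): lon 338.68076, lat 77.82000.
Field: 338.68076/20 → 16 → Q, 77.82000/10 → 7 → H; chars QH.
Square: 18.68076/2 → 9, 7.82000/1 → 7; chars 97.
Subsquare: 0.68076/0.0833333 → 8 → i, 0.82000/0.0416667 → 19 → t; chars it.
Extended square: 0.01409/0.00833333 → 1, 0.02833/0.00416667 → 6; chars 16.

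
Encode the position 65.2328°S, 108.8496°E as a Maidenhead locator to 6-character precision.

OC44ks

Offset from 180°W / 90°S: lon 288.8496°, lat 24.7672°.
Field: 288.8496/20 → 14 → O, 24.7672/10 → 2 → C; chars OC.
Square: 8.8496/2 → 4, 4.7672/1 → 4; chars 44.
Subsquare: 0.8496/0.0833333 → 10 → k, 0.7672/0.0416667 → 18 → s; chars ks.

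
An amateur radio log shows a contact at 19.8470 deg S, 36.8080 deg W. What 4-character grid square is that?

HH10

Shift to the Maidenhead origin (180°W, 90°S): lon 143.19, lat 70.15.
Field: 143.19/20 → 7 → H, 70.15/10 → 7 → H; chars HH.
Square: 3.19/2 → 1, 0.15/1 → 0; chars 10.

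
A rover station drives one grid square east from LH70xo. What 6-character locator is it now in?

LH80ao

Longitude subsquare x = 23; +1 → 24, wraps to 0 = a, carry into square.
Longitude square 7; +1 → 8.
The latitude characters are unchanged.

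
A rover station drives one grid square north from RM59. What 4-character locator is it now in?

Latitude square 9; +1 → 10, wraps to 0, carry into field.
Latitude field M = 12; +1 → 13 = N.
The longitude characters are unchanged.

RN50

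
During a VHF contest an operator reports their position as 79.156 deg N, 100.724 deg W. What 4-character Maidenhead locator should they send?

Shift to the Maidenhead origin (180°W, 90°S): lon 79.28, lat 169.16.
Field: 79.28/20 → 3 → D, 169.16/10 → 16 → Q; chars DQ.
Square: 19.28/2 → 9, 9.16/1 → 9; chars 99.

DQ99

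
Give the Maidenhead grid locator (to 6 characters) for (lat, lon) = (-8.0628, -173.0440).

Shift to the Maidenhead origin (180°W, 90°S): lon 6.9560, lat 81.9372.
Field: 6.9560/20 → 0 → A, 81.9372/10 → 8 → I; chars AI.
Square: 6.9560/2 → 3, 1.9372/1 → 1; chars 31.
Subsquare: 0.9560/0.0833333 → 11 → l, 0.9372/0.0416667 → 22 → w; chars lw.

AI31lw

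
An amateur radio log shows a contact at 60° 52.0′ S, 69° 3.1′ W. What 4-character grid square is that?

FC59

Shift to the Maidenhead origin (180°W, 90°S): lon 110.95, lat 29.13.
Field: lon ⌊110.95/20⌋ = 5 → F; lat ⌊29.13/10⌋ = 2 → C.
Square: lon ⌊10.95/2⌋ = 5; lat ⌊9.13/1⌋ = 9.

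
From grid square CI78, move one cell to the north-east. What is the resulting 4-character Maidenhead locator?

Longitude square 7; +1 → 8.
Latitude square 8; +1 → 9.

CI89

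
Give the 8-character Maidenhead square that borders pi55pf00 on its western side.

PI55of90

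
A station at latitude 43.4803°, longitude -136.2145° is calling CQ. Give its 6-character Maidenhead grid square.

CN13vl

Shift to the Maidenhead origin (180°W, 90°S): lon 43.7855, lat 133.4803.
Field: 43.7855/20 → 2 → C, 133.4803/10 → 13 → N; chars CN.
Square: 3.7855/2 → 1, 3.4803/1 → 3; chars 13.
Subsquare: 1.7855/0.0833333 → 21 → v, 0.4803/0.0416667 → 11 → l; chars vl.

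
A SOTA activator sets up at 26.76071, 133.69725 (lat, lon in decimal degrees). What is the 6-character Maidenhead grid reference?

PL66us

Offset from 180°W / 90°S: lon 313.6972°, lat 116.7607°.
Field (20°×10°, letters A–R): lon ⌊313.6972/20⌋ = 15 → P; lat ⌊116.7607/10⌋ = 11 → L.
Square (2°×1°, digits 0–9): lon ⌊13.6972/2⌋ = 6; lat ⌊6.7607/1⌋ = 6.
Subsquare (5′×2.5′, letters a–x): lon ⌊1.6972/0.0833333⌋ = 20 → u; lat ⌊0.7607/0.0416667⌋ = 18 → s.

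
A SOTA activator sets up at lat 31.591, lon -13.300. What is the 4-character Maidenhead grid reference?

IM31

Add 180° to longitude and 90° to latitude: 166.70, 121.59.
Field: lon ⌊166.70/20⌋ = 8 → I; lat ⌊121.59/10⌋ = 12 → M.
Square: lon ⌊6.70/2⌋ = 3; lat ⌊1.59/1⌋ = 1.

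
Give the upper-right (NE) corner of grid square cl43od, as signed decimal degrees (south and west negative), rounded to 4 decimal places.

23.1667, -130.7500

Field C=2, L=11: +2·20° lon, +11·10° lat → SW at lon -140°, lat 20°.
Square 4, 3: +4·2° lon, +3·1° lat → SW at lon -132°, lat 23°.
Subsquare o=14, d=3: +14·0.0833333° lon, +3·0.0416667° lat → SW at lon -130.833°, lat 23.125°.
Cell spans 0.0833333° lon × 0.0416667° lat. NE corner is SW corner plus one full cell.
latitude 23.1667, longitude -130.7500.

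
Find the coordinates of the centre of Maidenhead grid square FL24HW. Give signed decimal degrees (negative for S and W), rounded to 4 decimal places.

Field F=5, L=11: +5·20° lon, +11·10° lat → SW at lon -80°, lat 20°.
Square 2, 4: +2·2° lon, +4·1° lat → SW at lon -76°, lat 24°.
Subsquare h=7, w=22: +7·0.0833333° lon, +22·0.0416667° lat → SW at lon -75.4167°, lat 24.9167°.
Cell spans 0.0833333° lon × 0.0416667° lat. Centre is SW corner plus half of each.
latitude 24.9375, longitude -75.3750.

24.9375, -75.3750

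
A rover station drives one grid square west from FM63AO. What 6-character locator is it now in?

FM53xo

Longitude subsquare a = 0; −1 → -1, wraps to 23 = x, carry into square.
Longitude square 6; −1 → 5.
The latitude characters are unchanged.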